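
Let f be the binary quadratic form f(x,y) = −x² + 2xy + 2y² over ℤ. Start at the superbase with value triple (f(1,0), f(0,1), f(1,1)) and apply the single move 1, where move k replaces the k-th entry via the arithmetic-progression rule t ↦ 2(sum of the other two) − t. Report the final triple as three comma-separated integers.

start (-1,2,3) = (f(1,0),f(0,1),f(1,1))
replace slot 1: 2·(2+3) − (-1) = 11 → (11,2,3)

11,2,3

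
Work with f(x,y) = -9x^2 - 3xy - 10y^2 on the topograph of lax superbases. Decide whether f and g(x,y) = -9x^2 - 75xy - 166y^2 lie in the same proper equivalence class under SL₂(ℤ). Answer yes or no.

D₁ = -351, D₂ = -351
f is negative-definite; reduce −f:
−f: reduced (well bottom): (9,3,10) with a≤c, −a<b≤a
flip sign back: reduced form of f is (-9,-3,-10)
g is negative-definite; reduce −g:
−g: translate: b→3 (≡75 mod 18), so (9,75,166)→(9,3,10)
−g: reduced (well bottom): (9,3,10) with a≤c, −a<b≤a
flip sign back: reduced form of g is (-9,-3,-10)
reduced forms (-9, -3, -10) vs (-9, -3, -10) ⇒ equivalent

yes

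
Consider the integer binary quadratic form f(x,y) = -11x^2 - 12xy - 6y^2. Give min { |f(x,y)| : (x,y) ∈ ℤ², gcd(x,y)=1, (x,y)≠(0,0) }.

translate: b→-10 (≡12 mod 22), so (11,12,6)→(11,-10,5)
flip: (11,-10,5)→(5,10,11)
translate: b→0 (≡10 mod 10), so (5,10,11)→(5,0,6)
reduced (well bottom): (5,0,6) with a≤c, −a<b≤a
well minimum |f| = |-5| = 5 (negative-definite)

5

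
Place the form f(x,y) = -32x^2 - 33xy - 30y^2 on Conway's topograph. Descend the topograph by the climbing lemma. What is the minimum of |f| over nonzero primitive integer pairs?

translate: b→-31 (≡33 mod 64), so (32,33,30)→(32,-31,29)
flip: (32,-31,29)→(29,31,32)
translate: b→-27 (≡31 mod 58), so (29,31,32)→(29,-27,30)
reduced (well bottom): (29,-27,30) with a≤c, −a<b≤a
well minimum |f| = |-29| = 29 (negative-definite)

29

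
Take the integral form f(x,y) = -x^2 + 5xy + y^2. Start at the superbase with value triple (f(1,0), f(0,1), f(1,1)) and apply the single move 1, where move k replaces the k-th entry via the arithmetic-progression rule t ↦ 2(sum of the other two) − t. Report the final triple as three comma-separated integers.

start (-1,1,5) = (f(1,0),f(0,1),f(1,1))
replace slot 1: 2·(1+5) − (-1) = 13 → (13,1,5)

13,1,5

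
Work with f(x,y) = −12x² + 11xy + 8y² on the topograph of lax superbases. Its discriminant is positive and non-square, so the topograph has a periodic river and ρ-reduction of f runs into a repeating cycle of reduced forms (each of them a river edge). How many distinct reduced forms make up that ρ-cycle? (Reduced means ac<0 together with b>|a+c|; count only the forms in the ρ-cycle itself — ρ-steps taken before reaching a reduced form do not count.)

D = 505, ⌊√D⌋ = 22
river: ρ → (8,21,-2)
river: ρ → (-2,19,18)
river: ρ → (18,17,-3)
river: ρ → (-3,19,12)
river: ρ → (12,5,-10)
river: ρ → (-10,15,7)
river: ρ → (7,13,-12)
river: ρ → (-12,11,8)
ρ-cycle length = 8 (tail of 0 descent steps not counted)

8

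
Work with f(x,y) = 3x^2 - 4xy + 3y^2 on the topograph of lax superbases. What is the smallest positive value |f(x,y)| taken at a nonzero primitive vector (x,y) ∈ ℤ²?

translate: b→2 (≡-4 mod 6), so (3,-4,3)→(3,2,2)
flip: (3,2,2)→(2,-2,3)
translate: b→2 (≡-2 mod 4), so (2,-2,3)→(2,2,3)
reduced (well bottom): (2,2,3) with a≤c, −a<b≤a
well minimum = a = 2

2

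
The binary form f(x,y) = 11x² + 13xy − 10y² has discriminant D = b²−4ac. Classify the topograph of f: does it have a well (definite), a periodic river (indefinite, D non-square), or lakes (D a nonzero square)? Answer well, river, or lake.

D = b²−4ac = 13² − 4·11·(-10) = 609
D > 0 non-square ⇒ indefinite ⇒ periodic river

river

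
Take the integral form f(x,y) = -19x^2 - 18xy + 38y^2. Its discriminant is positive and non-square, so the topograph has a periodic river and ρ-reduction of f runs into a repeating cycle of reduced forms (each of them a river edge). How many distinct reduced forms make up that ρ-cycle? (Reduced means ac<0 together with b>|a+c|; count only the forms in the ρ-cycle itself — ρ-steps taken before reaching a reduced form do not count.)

D = 3212, ⌊√D⌋ = 56
descent: ρ → (38,18,-19)
descent: ρ → (-19,20,37)  [lands on river]
river: ρ → (37,54,-2)
river: ρ → (-2,54,37)
river: ρ → (37,20,-19)
river: ρ → (-19,56,1)
river: ρ → (1,56,-19)
ρ-cycle length = 6 (tail of 2 descent steps not counted)

6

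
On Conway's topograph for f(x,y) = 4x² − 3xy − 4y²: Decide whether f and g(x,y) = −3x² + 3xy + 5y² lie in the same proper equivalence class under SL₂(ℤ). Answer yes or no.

D₁ = 73, D₂ = 69
discriminants differ ⇒ not SL₂(ℤ)-equivalent

no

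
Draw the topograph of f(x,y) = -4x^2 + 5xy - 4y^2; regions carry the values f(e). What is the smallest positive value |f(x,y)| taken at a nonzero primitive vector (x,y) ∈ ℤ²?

translate: b→3 (≡-5 mod 8), so (4,-5,4)→(4,3,3)
flip: (4,3,3)→(3,-3,4)
translate: b→3 (≡-3 mod 6), so (3,-3,4)→(3,3,4)
reduced (well bottom): (3,3,4) with a≤c, −a<b≤a
well minimum |f| = |-3| = 3 (negative-definite)

3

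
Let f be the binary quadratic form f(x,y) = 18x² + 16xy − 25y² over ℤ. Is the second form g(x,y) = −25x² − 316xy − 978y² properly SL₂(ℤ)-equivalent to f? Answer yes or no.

D₁ = 2056, D₂ = 2056
river cycle of f (length 12): (-25, 34, 9), (9, 38, -17), (-17, 30, 17), (17, 38, -9), (-9, 34, 25), (25, 16, -18), (-18, 20, 23), (23, 26, -15), (-15, 34, 15), (15, 26, -23), … (2 more)
river cycle of g (length 12): (-25, 34, 9), (9, 38, -17), (-17, 30, 17), (17, 38, -9), (-9, 34, 25), (25, 16, -18), (-18, 20, 23), (23, 26, -15), (-15, 34, 15), (15, 26, -23), … (2 more)
cycles coincide ⇒ equivalent

yes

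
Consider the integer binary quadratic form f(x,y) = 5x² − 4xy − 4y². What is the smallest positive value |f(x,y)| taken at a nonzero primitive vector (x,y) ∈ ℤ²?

descent: ρ → (-4,4,5)  [lands on river]
river: ρ → (5,6,-3)
river: ρ → (-3,6,5)
river: ρ → (5,4,-4)
closes: descent 1, river 4
min |a| on river = 3

3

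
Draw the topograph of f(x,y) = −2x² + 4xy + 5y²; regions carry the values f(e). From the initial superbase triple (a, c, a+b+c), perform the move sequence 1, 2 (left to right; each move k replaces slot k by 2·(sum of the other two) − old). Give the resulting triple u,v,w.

start (-2,5,7) = (f(1,0),f(0,1),f(1,1))
replace slot 1: 2·(5+7) − (-2) = 26 → (26,5,7)
replace slot 2: 2·(26+7) − 5 = 61 → (26,61,7)

26,61,7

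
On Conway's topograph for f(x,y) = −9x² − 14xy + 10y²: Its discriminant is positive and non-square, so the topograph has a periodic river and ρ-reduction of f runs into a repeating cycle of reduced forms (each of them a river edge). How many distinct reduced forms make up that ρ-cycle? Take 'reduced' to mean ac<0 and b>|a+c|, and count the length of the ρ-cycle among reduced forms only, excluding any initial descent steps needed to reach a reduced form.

D = 556, ⌊√D⌋ = 23
descent: ρ → (10,14,-9)  [lands on river]
river: ρ → (-9,22,2)
river: ρ → (2,22,-9)
river: ρ → (-9,14,10)
river: ρ → (10,6,-13)
river: ρ → (-13,20,3)
river: ρ → (3,22,-6)
river: ρ → (-6,14,15)
river: ρ → (15,16,-5)
river: ρ → (-5,14,18)
river: ρ → (18,22,-1)
river: ρ → (-1,22,18)
river: ρ → (18,14,-5)
river: ρ → (-5,16,15)
river: ρ → (15,14,-6)
river: ρ → (-6,22,3)
river: ρ → (3,20,-13)
river: ρ → (-13,6,10)
ρ-cycle length = 18 (tail of 1 descent step not counted)

18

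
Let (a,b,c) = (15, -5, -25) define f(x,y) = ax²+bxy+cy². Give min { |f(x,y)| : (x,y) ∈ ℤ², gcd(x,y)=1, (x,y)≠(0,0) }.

descent: ρ → (-25,5,15)
descent: ρ → (15,25,-15)  [lands on river]
river: ρ → (-15,35,5)
river: ρ → (5,35,-15)
river: ρ → (-15,25,15)
river: ρ → (15,35,-5)
river: ρ → (-5,35,15)
closes: descent 2, river 6
min |a| on river = 5

5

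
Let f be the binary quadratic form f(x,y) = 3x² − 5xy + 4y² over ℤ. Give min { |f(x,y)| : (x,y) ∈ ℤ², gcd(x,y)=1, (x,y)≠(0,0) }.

translate: b→1 (≡-5 mod 6), so (3,-5,4)→(3,1,2)
flip: (3,1,2)→(2,-1,3)
reduced (well bottom): (2,-1,3) with a≤c, −a<b≤a
well minimum = a = 2

2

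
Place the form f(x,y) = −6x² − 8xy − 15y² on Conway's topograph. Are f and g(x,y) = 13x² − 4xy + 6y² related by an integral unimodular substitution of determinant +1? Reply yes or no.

D₁ = -296, D₂ = -296
f is negative-definite; reduce −f:
−f: translate: b→-4 (≡8 mod 12), so (6,8,15)→(6,-4,13)
−f: reduced (well bottom): (6,-4,13) with a≤c, −a<b≤a
flip sign back: reduced form of f is (-6,4,-13)
g: flip: (13,-4,6)→(6,4,13)
g: reduced (well bottom): (6,4,13) with a≤c, −a<b≤a
reduced forms (-6, 4, -13) vs (6, 4, 13) ⇒ inequivalent

no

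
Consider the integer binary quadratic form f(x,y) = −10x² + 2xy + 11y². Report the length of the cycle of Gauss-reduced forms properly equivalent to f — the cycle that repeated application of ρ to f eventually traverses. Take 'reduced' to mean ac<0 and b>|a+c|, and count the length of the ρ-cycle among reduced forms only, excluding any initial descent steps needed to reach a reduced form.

D = 444, ⌊√D⌋ = 21
river: ρ → (11,20,-1)
river: ρ → (-1,20,11)
river: ρ → (11,2,-10)
river: ρ → (-10,18,3)
river: ρ → (3,18,-10)
river: ρ → (-10,2,11)
ρ-cycle length = 6 (tail of 0 descent steps not counted)

6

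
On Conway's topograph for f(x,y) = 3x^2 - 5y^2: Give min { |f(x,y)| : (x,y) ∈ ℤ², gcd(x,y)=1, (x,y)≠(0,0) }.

descent: ρ → (-5,0,3)
descent: ρ → (3,6,-2)  [lands on river]
river: ρ → (-2,6,3)
closes: descent 2, river 2
min |a| on river = 2

2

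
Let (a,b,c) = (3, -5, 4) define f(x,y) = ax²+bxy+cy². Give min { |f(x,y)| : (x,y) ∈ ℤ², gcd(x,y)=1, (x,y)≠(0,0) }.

translate: b→1 (≡-5 mod 6), so (3,-5,4)→(3,1,2)
flip: (3,1,2)→(2,-1,3)
reduced (well bottom): (2,-1,3) with a≤c, −a<b≤a
well minimum = a = 2

2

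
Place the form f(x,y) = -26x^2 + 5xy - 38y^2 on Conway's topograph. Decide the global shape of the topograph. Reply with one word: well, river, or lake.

D = b²−4ac = 5² − 4·(-26)·(-38) = -3927
D < 0 ⇒ definite ⇒ every region one sign ⇒ single well

well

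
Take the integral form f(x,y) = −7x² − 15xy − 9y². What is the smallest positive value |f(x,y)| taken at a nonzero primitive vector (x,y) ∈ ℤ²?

translate: b→1 (≡15 mod 14), so (7,15,9)→(7,1,1)
flip: (7,1,1)→(1,-1,7)
translate: b→1 (≡-1 mod 2), so (1,-1,7)→(1,1,7)
reduced (well bottom): (1,1,7) with a≤c, −a<b≤a
well minimum |f| = |-1| = 1 (negative-definite)

1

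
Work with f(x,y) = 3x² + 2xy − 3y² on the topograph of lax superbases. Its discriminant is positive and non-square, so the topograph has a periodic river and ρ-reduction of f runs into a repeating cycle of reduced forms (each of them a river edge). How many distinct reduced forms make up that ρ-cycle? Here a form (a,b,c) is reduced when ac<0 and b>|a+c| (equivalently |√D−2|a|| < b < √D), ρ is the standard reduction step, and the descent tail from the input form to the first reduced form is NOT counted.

D = 40, ⌊√D⌋ = 6
river: ρ → (-3,4,2)
river: ρ → (2,4,-3)
river: ρ → (-3,2,3)
river: ρ → (3,4,-2)
river: ρ → (-2,4,3)
river: ρ → (3,2,-3)
ρ-cycle length = 6 (tail of 0 descent steps not counted)

6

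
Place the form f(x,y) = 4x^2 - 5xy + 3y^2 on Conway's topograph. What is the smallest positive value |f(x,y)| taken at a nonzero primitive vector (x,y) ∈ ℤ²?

translate: b→3 (≡-5 mod 8), so (4,-5,3)→(4,3,2)
flip: (4,3,2)→(2,-3,4)
translate: b→1 (≡-3 mod 4), so (2,-3,4)→(2,1,3)
reduced (well bottom): (2,1,3) with a≤c, −a<b≤a
well minimum = a = 2

2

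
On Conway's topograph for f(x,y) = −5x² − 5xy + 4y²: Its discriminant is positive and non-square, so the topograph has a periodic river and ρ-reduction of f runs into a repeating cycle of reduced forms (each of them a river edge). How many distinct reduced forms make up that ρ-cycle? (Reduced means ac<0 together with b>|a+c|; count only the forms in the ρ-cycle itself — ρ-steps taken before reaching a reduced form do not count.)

D = 105, ⌊√D⌋ = 10
descent: ρ → (4,5,-5)  [lands on river]
river: ρ → (-5,5,4)
river: ρ → (4,3,-6)
river: ρ → (-6,9,1)
river: ρ → (1,9,-6)
river: ρ → (-6,3,4)
ρ-cycle length = 6 (tail of 1 descent step not counted)

6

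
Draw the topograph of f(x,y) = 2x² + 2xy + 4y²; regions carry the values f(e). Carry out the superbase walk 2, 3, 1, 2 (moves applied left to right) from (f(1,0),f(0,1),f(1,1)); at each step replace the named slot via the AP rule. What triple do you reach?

start (2,4,8) = (f(1,0),f(0,1),f(1,1))
replace slot 2: 2·(2+8) − 4 = 16 → (2,16,8)
replace slot 3: 2·(2+16) − 8 = 28 → (2,16,28)
replace slot 1: 2·(16+28) − 2 = 86 → (86,16,28)
replace slot 2: 2·(86+28) − 16 = 212 → (86,212,28)

86,212,28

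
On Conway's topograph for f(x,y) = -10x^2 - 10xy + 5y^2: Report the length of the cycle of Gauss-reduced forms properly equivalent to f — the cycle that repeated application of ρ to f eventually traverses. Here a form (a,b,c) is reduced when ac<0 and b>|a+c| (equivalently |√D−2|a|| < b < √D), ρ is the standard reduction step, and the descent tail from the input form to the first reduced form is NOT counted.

D = 300, ⌊√D⌋ = 17
descent: ρ → (5,10,-10)  [lands on river]
river: ρ → (-10,10,5)
ρ-cycle length = 2 (tail of 1 descent step not counted)

2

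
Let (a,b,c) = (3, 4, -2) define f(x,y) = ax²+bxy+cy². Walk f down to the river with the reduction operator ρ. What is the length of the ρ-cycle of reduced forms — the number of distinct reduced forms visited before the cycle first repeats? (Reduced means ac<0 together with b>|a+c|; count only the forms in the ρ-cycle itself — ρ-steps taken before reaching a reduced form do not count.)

D = 40, ⌊√D⌋ = 6
river: ρ → (-2,4,3)
river: ρ → (3,2,-3)
river: ρ → (-3,4,2)
river: ρ → (2,4,-3)
river: ρ → (-3,2,3)
river: ρ → (3,4,-2)
ρ-cycle length = 6 (tail of 0 descent steps not counted)

6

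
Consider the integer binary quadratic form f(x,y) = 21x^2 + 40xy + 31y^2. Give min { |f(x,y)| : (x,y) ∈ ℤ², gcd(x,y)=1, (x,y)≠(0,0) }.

translate: b→-2 (≡40 mod 42), so (21,40,31)→(21,-2,12)
flip: (21,-2,12)→(12,2,21)
reduced (well bottom): (12,2,21) with a≤c, −a<b≤a
well minimum = a = 12

12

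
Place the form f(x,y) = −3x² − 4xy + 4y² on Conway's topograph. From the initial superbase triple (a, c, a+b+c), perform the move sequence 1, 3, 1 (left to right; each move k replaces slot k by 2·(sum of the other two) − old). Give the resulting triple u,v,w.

start (-3,4,-3) = (f(1,0),f(0,1),f(1,1))
replace slot 1: 2·(4+(-3)) − (-3) = 5 → (5,4,-3)
replace slot 3: 2·(5+4) − (-3) = 21 → (5,4,21)
replace slot 1: 2·(4+21) − 5 = 45 → (45,4,21)

45,4,21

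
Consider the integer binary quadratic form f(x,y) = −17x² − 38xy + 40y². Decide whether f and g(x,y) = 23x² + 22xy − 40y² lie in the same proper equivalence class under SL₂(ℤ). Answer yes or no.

D₁ = 4164, D₂ = 4164
river cycle of f (length 32): (40, 38, -17), (-17, 64, 1), (1, 64, -17), (-17, 38, 40), (40, 42, -15), (-15, 48, 31), (31, 14, -32), (-32, 50, 13), (13, 54, -24), (-24, 42, 25), … (22 more)
river cycle of g (length 32): (-40, 58, 5), (5, 62, -16), (-16, 34, 47), (47, 60, -3), (-3, 60, 47), (47, 34, -16), (-16, 62, 5), (5, 58, -40), (-40, 22, 23), (23, 24, -39), … (22 more)
cycles differ ⇒ inequivalent

no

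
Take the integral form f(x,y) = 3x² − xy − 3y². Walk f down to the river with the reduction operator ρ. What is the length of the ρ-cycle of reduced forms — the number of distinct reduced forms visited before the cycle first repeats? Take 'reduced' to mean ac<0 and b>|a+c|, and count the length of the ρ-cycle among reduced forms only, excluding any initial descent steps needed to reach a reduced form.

D = 37, ⌊√D⌋ = 6
descent: ρ → (-3,1,3)  [lands on river]
river: ρ → (3,5,-1)
river: ρ → (-1,5,3)
river: ρ → (3,1,-3)
river: ρ → (-3,5,1)
river: ρ → (1,5,-3)
ρ-cycle length = 6 (tail of 1 descent step not counted)

6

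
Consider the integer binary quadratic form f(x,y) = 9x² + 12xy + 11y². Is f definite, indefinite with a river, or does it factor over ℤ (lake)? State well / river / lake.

D = b²−4ac = 12² − 4·9·11 = -252
D < 0 ⇒ definite ⇒ every region one sign ⇒ single well

well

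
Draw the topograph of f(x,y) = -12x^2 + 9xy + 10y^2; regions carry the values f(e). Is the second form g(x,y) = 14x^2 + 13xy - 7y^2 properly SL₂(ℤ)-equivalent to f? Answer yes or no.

D₁ = 561, D₂ = 561
river cycle of f (length 16): (10, 11, -11), (-11, 11, 10), (10, 9, -12), (-12, 15, 7), (7, 13, -14), (-14, 15, 6), (6, 21, -5), (-5, 19, 10), (10, 21, -3), (-3, 21, 10), … (6 more)
river cycle of g (length 16): (-7, 15, 12), (12, 9, -10), (-10, 11, 11), (11, 11, -10), (-10, 9, 12), (12, 15, -7), (-7, 13, 14), (14, 15, -6), (-6, 21, 5), (5, 19, -10), … (6 more)
cycles differ ⇒ inequivalent

no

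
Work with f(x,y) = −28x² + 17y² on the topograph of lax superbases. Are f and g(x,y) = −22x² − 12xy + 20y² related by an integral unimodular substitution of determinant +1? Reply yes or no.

D₁ = 1904, D₂ = 1904
river cycle of f (length 10): (17, 34, -11), (-11, 32, 20), (20, 8, -23), (-23, 38, 5), (5, 42, -7), (-7, 42, 5), (5, 38, -23), (-23, 8, 20), (20, 32, -11), (-11, 34, 17)
river cycle of g (length 8): (20, 12, -22), (-22, 32, 10), (10, 28, -28), (-28, 28, 10), (10, 32, -22), (-22, 12, 20), (20, 28, -14), (-14, 28, 20)
cycles differ ⇒ inequivalent

no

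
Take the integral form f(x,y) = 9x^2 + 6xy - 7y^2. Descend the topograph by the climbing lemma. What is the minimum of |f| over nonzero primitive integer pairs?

river: ρ → (-7,8,8)
river: ρ → (8,8,-7)
river: ρ → (-7,6,9)
river: ρ → (9,12,-4)
river: ρ → (-4,12,9)
river: ρ → (9,6,-7)
closes: descent 0, river 6
min |a| on river = 4

4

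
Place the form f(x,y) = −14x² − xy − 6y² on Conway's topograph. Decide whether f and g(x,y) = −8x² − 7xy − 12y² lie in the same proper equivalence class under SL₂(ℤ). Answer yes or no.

D₁ = -335, D₂ = -335
f is negative-definite; reduce −f:
−f: flip: (14,1,6)→(6,-1,14)
−f: reduced (well bottom): (6,-1,14) with a≤c, −a<b≤a
flip sign back: reduced form of f is (-6,1,-14)
g is negative-definite; reduce −g:
−g: reduced (well bottom): (8,7,12) with a≤c, −a<b≤a
flip sign back: reduced form of g is (-8,-7,-12)
reduced forms (-6, 1, -14) vs (-8, -7, -12) ⇒ inequivalent

no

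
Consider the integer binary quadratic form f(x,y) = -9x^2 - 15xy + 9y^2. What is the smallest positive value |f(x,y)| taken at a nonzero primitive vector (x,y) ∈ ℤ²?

descent: ρ → (9,15,-9)  [lands on river]
river: ρ → (-9,21,3)
river: ρ → (3,21,-9)
river: ρ → (-9,15,9)
river: ρ → (9,21,-3)
river: ρ → (-3,21,9)
closes: descent 1, river 6
min |a| on river = 3

3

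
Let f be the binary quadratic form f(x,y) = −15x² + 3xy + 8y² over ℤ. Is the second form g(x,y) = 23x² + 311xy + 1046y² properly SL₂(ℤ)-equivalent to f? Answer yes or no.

D₁ = 489, D₂ = 489
river cycle of f (length 22): (8, 13, -10), (-10, 7, 11), (11, 15, -6), (-6, 21, 2), (2, 19, -16), (-16, 13, 5), (5, 17, -10), (-10, 3, 12), (12, 21, -1), (-1, 21, 12), … (12 more)
river cycle of g (length 22): (-4, 19, 8), (8, 13, -10), (-10, 7, 11), (11, 15, -6), (-6, 21, 2), (2, 19, -16), (-16, 13, 5), (5, 17, -10), (-10, 3, 12), (12, 21, -1), … (12 more)
cycles coincide ⇒ equivalent

yes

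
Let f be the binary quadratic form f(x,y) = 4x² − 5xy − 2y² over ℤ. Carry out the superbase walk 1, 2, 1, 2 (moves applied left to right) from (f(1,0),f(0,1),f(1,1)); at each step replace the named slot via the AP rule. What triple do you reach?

start (4,-2,-3) = (f(1,0),f(0,1),f(1,1))
replace slot 1: 2·((-2)+(-3)) − 4 = -14 → (-14,-2,-3)
replace slot 2: 2·((-14)+(-3)) − (-2) = -32 → (-14,-32,-3)
replace slot 1: 2·((-32)+(-3)) − (-14) = -56 → (-56,-32,-3)
replace slot 2: 2·((-56)+(-3)) − (-32) = -86 → (-56,-86,-3)

-56,-86,-3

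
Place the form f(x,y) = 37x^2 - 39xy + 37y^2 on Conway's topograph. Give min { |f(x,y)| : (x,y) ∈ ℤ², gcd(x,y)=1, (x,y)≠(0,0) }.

translate: b→35 (≡-39 mod 74), so (37,-39,37)→(37,35,35)
flip: (37,35,35)→(35,-35,37)
translate: b→35 (≡-35 mod 70), so (35,-35,37)→(35,35,37)
reduced (well bottom): (35,35,37) with a≤c, −a<b≤a
well minimum = a = 35

35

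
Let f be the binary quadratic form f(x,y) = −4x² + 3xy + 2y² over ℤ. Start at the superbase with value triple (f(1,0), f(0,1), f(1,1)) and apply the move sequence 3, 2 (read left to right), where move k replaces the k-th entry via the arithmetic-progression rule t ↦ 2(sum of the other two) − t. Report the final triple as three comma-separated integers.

start (-4,2,1) = (f(1,0),f(0,1),f(1,1))
replace slot 3: 2·((-4)+2) − 1 = -5 → (-4,2,-5)
replace slot 2: 2·((-4)+(-5)) − 2 = -20 → (-4,-20,-5)

-4,-20,-5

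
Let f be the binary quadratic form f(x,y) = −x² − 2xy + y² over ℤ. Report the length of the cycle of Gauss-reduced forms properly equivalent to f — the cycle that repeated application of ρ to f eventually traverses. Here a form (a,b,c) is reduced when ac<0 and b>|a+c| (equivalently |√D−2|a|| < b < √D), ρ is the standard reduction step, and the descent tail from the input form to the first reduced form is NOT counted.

D = 8, ⌊√D⌋ = 2
descent: ρ → (1,2,-1)  [lands on river]
river: ρ → (-1,2,1)
ρ-cycle length = 2 (tail of 1 descent step not counted)

2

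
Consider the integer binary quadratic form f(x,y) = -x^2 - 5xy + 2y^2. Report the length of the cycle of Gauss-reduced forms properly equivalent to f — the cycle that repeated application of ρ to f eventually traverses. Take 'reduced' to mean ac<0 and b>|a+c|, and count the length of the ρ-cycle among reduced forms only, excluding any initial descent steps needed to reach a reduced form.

D = 33, ⌊√D⌋ = 5
descent: ρ → (2,5,-1)  [lands on river]
river: ρ → (-1,5,2)
river: ρ → (2,3,-3)
river: ρ → (-3,3,2)
ρ-cycle length = 4 (tail of 1 descent step not counted)

4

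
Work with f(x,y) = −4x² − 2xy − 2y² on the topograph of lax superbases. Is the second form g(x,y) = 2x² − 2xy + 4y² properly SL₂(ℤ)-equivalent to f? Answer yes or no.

D₁ = -28, D₂ = -28
f is negative-definite; reduce −f:
−f: flip: (4,2,2)→(2,-2,4)
−f: translate: b→2 (≡-2 mod 4), so (2,-2,4)→(2,2,4)
−f: reduced (well bottom): (2,2,4) with a≤c, −a<b≤a
flip sign back: reduced form of f is (-2,-2,-4)
g: translate: b→2 (≡-2 mod 4), so (2,-2,4)→(2,2,4)
g: reduced (well bottom): (2,2,4) with a≤c, −a<b≤a
reduced forms (-2, -2, -4) vs (2, 2, 4) ⇒ inequivalent

no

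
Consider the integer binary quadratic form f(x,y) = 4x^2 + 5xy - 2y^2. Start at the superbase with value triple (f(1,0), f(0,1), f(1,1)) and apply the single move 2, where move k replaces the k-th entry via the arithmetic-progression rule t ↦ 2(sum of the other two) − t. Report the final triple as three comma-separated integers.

start (4,-2,7) = (f(1,0),f(0,1),f(1,1))
replace slot 2: 2·(4+7) − (-2) = 24 → (4,24,7)

4,24,7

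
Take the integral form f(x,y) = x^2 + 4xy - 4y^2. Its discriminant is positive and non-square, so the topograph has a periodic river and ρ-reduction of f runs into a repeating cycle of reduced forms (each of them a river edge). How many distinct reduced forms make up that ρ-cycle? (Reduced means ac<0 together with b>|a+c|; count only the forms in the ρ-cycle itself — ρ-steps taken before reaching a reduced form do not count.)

D = 32, ⌊√D⌋ = 5
river: ρ → (-4,4,1)
river: ρ → (1,4,-4)
ρ-cycle length = 2 (tail of 0 descent steps not counted)

2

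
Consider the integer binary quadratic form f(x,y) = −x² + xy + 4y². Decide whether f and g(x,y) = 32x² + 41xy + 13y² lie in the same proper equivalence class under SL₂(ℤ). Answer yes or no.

D₁ = 17, D₂ = 17
river cycle of f (length 6): (-1, 3, 2), (2, 1, -2), (-2, 3, 1), (1, 3, -2), (-2, 1, 2), (2, 3, -1)
river cycle of g (length 6): (2, 1, -2), (-2, 3, 1), (1, 3, -2), (-2, 1, 2), (2, 3, -1), (-1, 3, 2)
cycles coincide ⇒ equivalent

yes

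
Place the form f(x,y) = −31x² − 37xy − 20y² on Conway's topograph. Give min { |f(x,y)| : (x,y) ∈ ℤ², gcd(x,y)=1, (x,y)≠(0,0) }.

translate: b→-25 (≡37 mod 62), so (31,37,20)→(31,-25,14)
flip: (31,-25,14)→(14,25,31)
translate: b→-3 (≡25 mod 28), so (14,25,31)→(14,-3,20)
reduced (well bottom): (14,-3,20) with a≤c, −a<b≤a
well minimum |f| = |-14| = 14 (negative-definite)

14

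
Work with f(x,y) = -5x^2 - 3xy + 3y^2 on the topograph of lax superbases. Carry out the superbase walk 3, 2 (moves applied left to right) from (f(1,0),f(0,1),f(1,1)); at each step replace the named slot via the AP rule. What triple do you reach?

start (-5,3,-5) = (f(1,0),f(0,1),f(1,1))
replace slot 3: 2·((-5)+3) − (-5) = 1 → (-5,3,1)
replace slot 2: 2·((-5)+1) − 3 = -11 → (-5,-11,1)

-5,-11,1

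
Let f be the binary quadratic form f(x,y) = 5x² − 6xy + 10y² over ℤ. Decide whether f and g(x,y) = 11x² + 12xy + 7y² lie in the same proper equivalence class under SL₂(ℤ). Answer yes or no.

D₁ = -164, D₂ = -164
f: translate: b→4 (≡-6 mod 10), so (5,-6,10)→(5,4,9)
f: reduced (well bottom): (5,4,9) with a≤c, −a<b≤a
g: translate: b→-10 (≡12 mod 22), so (11,12,7)→(11,-10,6)
g: flip: (11,-10,6)→(6,10,11)
g: translate: b→-2 (≡10 mod 12), so (6,10,11)→(6,-2,7)
g: reduced (well bottom): (6,-2,7) with a≤c, −a<b≤a
reduced forms (5, 4, 9) vs (6, -2, 7) ⇒ inequivalent

no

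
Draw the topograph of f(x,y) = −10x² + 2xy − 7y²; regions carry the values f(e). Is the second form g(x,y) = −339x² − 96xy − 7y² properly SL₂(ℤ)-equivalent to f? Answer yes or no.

D₁ = -276, D₂ = -276
f is negative-definite; reduce −f:
−f: flip: (10,-2,7)→(7,2,10)
−f: reduced (well bottom): (7,2,10) with a≤c, −a<b≤a
flip sign back: reduced form of f is (-7,-2,-10)
g is negative-definite; reduce −g:
−g: flip: (339,96,7)→(7,-96,339)
−g: translate: b→2 (≡-96 mod 14), so (7,-96,339)→(7,2,10)
−g: reduced (well bottom): (7,2,10) with a≤c, −a<b≤a
flip sign back: reduced form of g is (-7,-2,-10)
reduced forms (-7, -2, -10) vs (-7, -2, -10) ⇒ equivalent

yes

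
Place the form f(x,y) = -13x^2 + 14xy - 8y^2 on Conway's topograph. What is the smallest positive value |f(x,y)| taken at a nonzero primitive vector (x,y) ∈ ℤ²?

translate: b→12 (≡-14 mod 26), so (13,-14,8)→(13,12,7)
flip: (13,12,7)→(7,-12,13)
translate: b→2 (≡-12 mod 14), so (7,-12,13)→(7,2,8)
reduced (well bottom): (7,2,8) with a≤c, −a<b≤a
well minimum |f| = |-7| = 7 (negative-definite)

7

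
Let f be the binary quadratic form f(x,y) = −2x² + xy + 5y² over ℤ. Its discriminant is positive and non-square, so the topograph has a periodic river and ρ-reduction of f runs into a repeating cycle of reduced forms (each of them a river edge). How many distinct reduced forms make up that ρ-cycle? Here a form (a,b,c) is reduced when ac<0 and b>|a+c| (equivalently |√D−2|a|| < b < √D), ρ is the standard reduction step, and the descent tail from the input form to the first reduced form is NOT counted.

D = 41, ⌊√D⌋ = 6
descent: ρ → (5,-1,-2)
descent: ρ → (-2,5,2)  [lands on river]
river: ρ → (2,3,-4)
river: ρ → (-4,5,1)
river: ρ → (1,5,-4)
river: ρ → (-4,3,2)
river: ρ → (2,5,-2)
river: ρ → (-2,3,4)
river: ρ → (4,5,-1)
river: ρ → (-1,5,4)
river: ρ → (4,3,-2)
ρ-cycle length = 10 (tail of 2 descent steps not counted)

10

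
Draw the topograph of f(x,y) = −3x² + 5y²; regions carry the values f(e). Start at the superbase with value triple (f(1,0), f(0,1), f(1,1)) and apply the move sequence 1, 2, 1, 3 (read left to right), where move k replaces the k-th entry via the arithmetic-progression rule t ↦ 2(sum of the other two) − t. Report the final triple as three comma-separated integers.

start (-3,5,2) = (f(1,0),f(0,1),f(1,1))
replace slot 1: 2·(5+2) − (-3) = 17 → (17,5,2)
replace slot 2: 2·(17+2) − 5 = 33 → (17,33,2)
replace slot 1: 2·(33+2) − 17 = 53 → (53,33,2)
replace slot 3: 2·(53+33) − 2 = 170 → (53,33,170)

53,33,170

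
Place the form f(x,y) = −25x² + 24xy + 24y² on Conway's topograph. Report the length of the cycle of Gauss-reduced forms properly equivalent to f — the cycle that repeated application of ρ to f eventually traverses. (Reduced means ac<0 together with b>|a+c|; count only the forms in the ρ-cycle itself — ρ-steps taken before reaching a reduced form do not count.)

D = 2976, ⌊√D⌋ = 54
river: ρ → (24,24,-25)
river: ρ → (-25,26,23)
river: ρ → (23,20,-28)
river: ρ → (-28,36,15)
river: ρ → (15,54,-1)
river: ρ → (-1,54,15)
river: ρ → (15,36,-28)
river: ρ → (-28,20,23)
river: ρ → (23,26,-25)
river: ρ → (-25,24,24)
ρ-cycle length = 10 (tail of 0 descent steps not counted)

10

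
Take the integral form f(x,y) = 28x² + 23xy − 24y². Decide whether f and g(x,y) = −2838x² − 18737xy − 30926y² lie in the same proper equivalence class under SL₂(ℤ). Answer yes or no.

D₁ = 3217, D₂ = 3217
river cycle of f (length 146): (-24, 25, 27), (27, 29, -22), (-22, 15, 34), (34, 53, -3), (-3, 55, 16), (16, 41, -24), (-24, 55, 2), (2, 53, -51), (-51, 49, 4), (4, 55, -12), … (136 more)
river cycle of g (length 146): (-24, 25, 27), (27, 29, -22), (-22, 15, 34), (34, 53, -3), (-3, 55, 16), (16, 41, -24), (-24, 55, 2), (2, 53, -51), (-51, 49, 4), (4, 55, -12), … (136 more)
cycles coincide ⇒ equivalent

yes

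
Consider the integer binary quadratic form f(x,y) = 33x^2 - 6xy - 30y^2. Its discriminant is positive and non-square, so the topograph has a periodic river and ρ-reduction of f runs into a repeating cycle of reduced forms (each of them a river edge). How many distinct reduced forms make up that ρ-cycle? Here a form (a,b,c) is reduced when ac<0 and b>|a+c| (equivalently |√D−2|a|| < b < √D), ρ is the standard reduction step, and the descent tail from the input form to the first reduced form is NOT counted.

D = 3996, ⌊√D⌋ = 63
descent: ρ → (-30,6,33)  [lands on river]
river: ρ → (33,60,-3)
river: ρ → (-3,60,33)
river: ρ → (33,6,-30)
river: ρ → (-30,54,9)
river: ρ → (9,54,-30)
ρ-cycle length = 6 (tail of 1 descent step not counted)

6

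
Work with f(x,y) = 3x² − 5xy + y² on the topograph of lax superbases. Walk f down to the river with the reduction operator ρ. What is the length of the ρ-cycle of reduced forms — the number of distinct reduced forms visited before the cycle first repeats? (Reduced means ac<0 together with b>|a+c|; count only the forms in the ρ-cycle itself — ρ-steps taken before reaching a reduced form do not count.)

D = 13, ⌊√D⌋ = 3
descent: ρ → (1,3,-1)  [lands on river]
river: ρ → (-1,3,1)
ρ-cycle length = 2 (tail of 1 descent step not counted)

2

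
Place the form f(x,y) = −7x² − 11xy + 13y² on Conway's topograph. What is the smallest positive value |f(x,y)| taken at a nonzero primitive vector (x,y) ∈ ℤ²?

descent: ρ → (13,11,-7)  [lands on river]
river: ρ → (-7,17,7)
river: ρ → (7,11,-13)
river: ρ → (-13,15,5)
river: ρ → (5,15,-13)
river: ρ → (-13,11,7)
river: ρ → (7,17,-7)
river: ρ → (-7,11,13)
river: ρ → (13,15,-5)
river: ρ → (-5,15,13)
closes: descent 1, river 10
min |a| on river = 5

5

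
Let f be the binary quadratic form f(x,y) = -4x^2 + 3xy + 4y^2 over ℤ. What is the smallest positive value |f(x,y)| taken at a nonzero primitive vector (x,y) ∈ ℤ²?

river: ρ → (4,5,-3)
river: ρ → (-3,7,2)
river: ρ → (2,5,-6)
river: ρ → (-6,7,1)
river: ρ → (1,7,-6)
river: ρ → (-6,5,2)
river: ρ → (2,7,-3)
river: ρ → (-3,5,4)
river: ρ → (4,3,-4)
river: ρ → (-4,5,3)
river: ρ → (3,7,-2)
river: ρ → (-2,5,6)
river: ρ → (6,7,-1)
river: ρ → (-1,7,6)
river: ρ → (6,5,-2)
river: ρ → (-2,7,3)
river: ρ → (3,5,-4)
river: ρ → (-4,3,4)
closes: descent 0, river 18
min |a| on river = 1

1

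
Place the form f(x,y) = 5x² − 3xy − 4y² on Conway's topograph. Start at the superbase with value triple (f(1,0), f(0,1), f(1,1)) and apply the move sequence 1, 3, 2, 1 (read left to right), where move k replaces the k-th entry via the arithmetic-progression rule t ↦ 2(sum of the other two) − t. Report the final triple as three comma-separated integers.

start (5,-4,-2) = (f(1,0),f(0,1),f(1,1))
replace slot 1: 2·((-4)+(-2)) − 5 = -17 → (-17,-4,-2)
replace slot 3: 2·((-17)+(-4)) − (-2) = -40 → (-17,-4,-40)
replace slot 2: 2·((-17)+(-40)) − (-4) = -110 → (-17,-110,-40)
replace slot 1: 2·((-110)+(-40)) − (-17) = -283 → (-283,-110,-40)

-283,-110,-40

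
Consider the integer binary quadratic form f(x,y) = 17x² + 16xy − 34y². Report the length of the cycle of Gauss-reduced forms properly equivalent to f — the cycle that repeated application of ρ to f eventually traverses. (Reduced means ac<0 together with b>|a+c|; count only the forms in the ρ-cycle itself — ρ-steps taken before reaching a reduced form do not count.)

D = 2568, ⌊√D⌋ = 50
descent: ρ → (-34,-16,17)
descent: ρ → (17,50,-1)  [lands on river]
river: ρ → (-1,50,17)
river: ρ → (17,18,-33)
river: ρ → (-33,48,2)
river: ρ → (2,48,-33)
river: ρ → (-33,18,17)
ρ-cycle length = 6 (tail of 2 descent steps not counted)

6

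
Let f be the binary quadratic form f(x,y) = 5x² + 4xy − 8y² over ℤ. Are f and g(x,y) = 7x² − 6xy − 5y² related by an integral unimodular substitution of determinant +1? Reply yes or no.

D₁ = 176, D₂ = 176
river cycle of f (length 8): (-8, 12, 1), (1, 12, -8), (-8, 4, 5), (5, 6, -7), (-7, 8, 4), (4, 8, -7), (-7, 6, 5), (5, 4, -8)
river cycle of g (length 8): (-5, 6, 7), (7, 8, -4), (-4, 8, 7), (7, 6, -5), (-5, 4, 8), (8, 12, -1), (-1, 12, 8), (8, 4, -5)
cycles differ ⇒ inequivalent

no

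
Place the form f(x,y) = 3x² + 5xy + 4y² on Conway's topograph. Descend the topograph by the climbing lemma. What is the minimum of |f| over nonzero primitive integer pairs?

translate: b→-1 (≡5 mod 6), so (3,5,4)→(3,-1,2)
flip: (3,-1,2)→(2,1,3)
reduced (well bottom): (2,1,3) with a≤c, −a<b≤a
well minimum = a = 2

2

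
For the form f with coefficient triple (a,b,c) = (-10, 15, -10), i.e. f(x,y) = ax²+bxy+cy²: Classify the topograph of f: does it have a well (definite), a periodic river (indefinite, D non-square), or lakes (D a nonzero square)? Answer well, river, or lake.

D = b²−4ac = 15² − 4·(-10)·(-10) = -175
D < 0 ⇒ definite ⇒ every region one sign ⇒ single well

well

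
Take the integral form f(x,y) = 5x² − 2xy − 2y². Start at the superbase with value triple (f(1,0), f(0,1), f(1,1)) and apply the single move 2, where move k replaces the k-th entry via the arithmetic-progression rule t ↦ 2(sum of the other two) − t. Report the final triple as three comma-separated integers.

start (5,-2,1) = (f(1,0),f(0,1),f(1,1))
replace slot 2: 2·(5+1) − (-2) = 14 → (5,14,1)

5,14,1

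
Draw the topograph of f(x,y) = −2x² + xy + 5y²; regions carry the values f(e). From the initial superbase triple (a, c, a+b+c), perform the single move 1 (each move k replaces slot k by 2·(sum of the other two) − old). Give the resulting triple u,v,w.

start (-2,5,4) = (f(1,0),f(0,1),f(1,1))
replace slot 1: 2·(5+4) − (-2) = 20 → (20,5,4)

20,5,4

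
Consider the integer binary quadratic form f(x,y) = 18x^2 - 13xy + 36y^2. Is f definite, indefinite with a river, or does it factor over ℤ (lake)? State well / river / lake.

D = b²−4ac = (-13)² − 4·18·36 = -2423
D < 0 ⇒ definite ⇒ every region one sign ⇒ single well

well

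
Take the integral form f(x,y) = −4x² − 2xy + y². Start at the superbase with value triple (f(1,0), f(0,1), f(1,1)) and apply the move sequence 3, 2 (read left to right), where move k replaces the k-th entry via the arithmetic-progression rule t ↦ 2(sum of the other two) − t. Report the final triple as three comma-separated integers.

start (-4,1,-5) = (f(1,0),f(0,1),f(1,1))
replace slot 3: 2·((-4)+1) − (-5) = -1 → (-4,1,-1)
replace slot 2: 2·((-4)+(-1)) − 1 = -11 → (-4,-11,-1)

-4,-11,-1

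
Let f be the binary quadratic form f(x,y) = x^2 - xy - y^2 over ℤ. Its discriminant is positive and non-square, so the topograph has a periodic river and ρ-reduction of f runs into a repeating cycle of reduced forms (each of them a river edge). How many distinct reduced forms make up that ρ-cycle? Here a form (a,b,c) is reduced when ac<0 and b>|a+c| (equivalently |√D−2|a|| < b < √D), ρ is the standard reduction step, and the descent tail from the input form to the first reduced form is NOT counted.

D = 5, ⌊√D⌋ = 2
descent: ρ → (-1,1,1)  [lands on river]
river: ρ → (1,1,-1)
ρ-cycle length = 2 (tail of 1 descent step not counted)

2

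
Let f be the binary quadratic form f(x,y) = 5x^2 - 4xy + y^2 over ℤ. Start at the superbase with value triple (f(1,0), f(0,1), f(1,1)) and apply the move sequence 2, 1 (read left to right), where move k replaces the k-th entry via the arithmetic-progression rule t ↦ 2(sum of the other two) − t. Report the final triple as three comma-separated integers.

start (5,1,2) = (f(1,0),f(0,1),f(1,1))
replace slot 2: 2·(5+2) − 1 = 13 → (5,13,2)
replace slot 1: 2·(13+2) − 5 = 25 → (25,13,2)

25,13,2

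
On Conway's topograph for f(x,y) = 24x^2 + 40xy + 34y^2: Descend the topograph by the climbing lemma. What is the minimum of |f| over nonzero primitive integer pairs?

translate: b→-8 (≡40 mod 48), so (24,40,34)→(24,-8,18)
flip: (24,-8,18)→(18,8,24)
reduced (well bottom): (18,8,24) with a≤c, −a<b≤a
well minimum = a = 18

18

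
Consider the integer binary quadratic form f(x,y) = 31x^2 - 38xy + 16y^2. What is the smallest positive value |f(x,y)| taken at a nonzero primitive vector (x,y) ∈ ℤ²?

translate: b→24 (≡-38 mod 62), so (31,-38,16)→(31,24,9)
flip: (31,24,9)→(9,-24,31)
translate: b→-6 (≡-24 mod 18), so (9,-24,31)→(9,-6,16)
reduced (well bottom): (9,-6,16) with a≤c, −a<b≤a
well minimum = a = 9

9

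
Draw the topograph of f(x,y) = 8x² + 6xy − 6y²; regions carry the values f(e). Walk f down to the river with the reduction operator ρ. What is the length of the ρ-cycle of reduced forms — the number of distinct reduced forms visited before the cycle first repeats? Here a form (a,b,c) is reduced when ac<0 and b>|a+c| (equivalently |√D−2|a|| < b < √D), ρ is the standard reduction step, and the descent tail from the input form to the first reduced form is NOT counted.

D = 228, ⌊√D⌋ = 15
river: ρ → (-6,6,8)
river: ρ → (8,10,-4)
river: ρ → (-4,14,2)
river: ρ → (2,14,-4)
river: ρ → (-4,10,8)
river: ρ → (8,6,-6)
ρ-cycle length = 6 (tail of 0 descent steps not counted)

6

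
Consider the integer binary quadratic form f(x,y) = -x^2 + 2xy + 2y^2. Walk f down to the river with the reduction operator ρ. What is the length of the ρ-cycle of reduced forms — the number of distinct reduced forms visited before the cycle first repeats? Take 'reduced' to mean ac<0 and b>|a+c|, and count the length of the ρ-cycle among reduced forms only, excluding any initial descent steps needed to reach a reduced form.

D = 12, ⌊√D⌋ = 3
river: ρ → (2,2,-1)
river: ρ → (-1,2,2)
ρ-cycle length = 2 (tail of 0 descent steps not counted)

2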